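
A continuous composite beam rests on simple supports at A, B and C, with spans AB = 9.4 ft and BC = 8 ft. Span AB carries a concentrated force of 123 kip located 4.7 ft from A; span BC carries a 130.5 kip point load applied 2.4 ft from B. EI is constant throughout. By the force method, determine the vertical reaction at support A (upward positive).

Release continuity at B by inserting a hinge; the redundant is the internal moment M_B. The primary structure is two simply-supported spans AB and BC.
Discontinuity in slope at B on the released structure — sum the simple-span end rotations:
  span AB: point load 123 at a = 4.7: Pab(L + a)/(6LEI) = 679.3/EI
  span BC: point load 130.5 at a = 2.4: Pab(L + b)/(6LEI) = 496.9/EI
  relative rotation θ_0 = (679.3 + 496.9)/EI = 1176/EI
A unit hogging moment at B produces rotation L₁/(3EI) + L₂/(3EI) = 5.8/EI.
Compatibility: M_B·(L₁+L₂)/(3EI) = θ_0, giving M_B = 202.8 kip·ft (hogging).
Span AB, ΣM about A with M_B applied at B: R_B^{AB}·9.4 = 578.1 + 202.8, so R_B^{AB} = 83.07 kip and R_A = 123 − 83.07 = 39.93 kip.

R_A = 39.93 kip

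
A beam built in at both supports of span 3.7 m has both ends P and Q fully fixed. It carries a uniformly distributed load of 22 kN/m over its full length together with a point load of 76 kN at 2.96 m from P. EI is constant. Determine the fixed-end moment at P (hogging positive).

Release both end moments; the primary structure is a simply-supported span PQ with redundants M_P and M_Q.
On the primary (simply-supported) span, the end slopes from the loading are:
  at P: UDL 22: wL³/(24EI) = 46.43/EI
  at Q: UDL 22: wL³/(24EI) = 46.43/EI
  at P: point load 76 at a = 2.96: Pab(L + b)/(6LEI) = 33.29/EI
  at Q: point load 76 at a = 2.96: Pab(L + a)/(6LEI) = 49.94/EI
  θ_P0 = 79.73/EI,  θ_Q0 = 96.37/EI
Flexibility coefficients: a unit moment at one end gives L/(3EI) there and L/(6EI) at the far end, so f₁₁ = f₂₂ = 1.233/EI and f₁₂ = f₂₁ = 0.6167/EI.
Compatibility — zero rotation at each built-in end:
  1.233 M_P + 0.6167 M_Q = 79.73
  0.6167 M_P + 1.233 M_Q = 96.37
Solving the pair gives M_P = 34.1 kN·m and M_Q = 61.09 kN·m (hogging).

M_P = 34.1 kN·m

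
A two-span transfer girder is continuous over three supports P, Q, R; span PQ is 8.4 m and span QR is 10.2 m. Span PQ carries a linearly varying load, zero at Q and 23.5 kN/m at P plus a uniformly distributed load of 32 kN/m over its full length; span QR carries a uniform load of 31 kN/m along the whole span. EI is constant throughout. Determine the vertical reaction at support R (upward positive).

R_R = 119.6 kN

Take M_Q as the redundant. Released structure: two simple spans PQ and QR with a hinge at Q.
Discontinuity in slope at Q on the released structure — sum the simple-span end rotations:
  span PQ: triangular load, peak 23.5: 7w₀L³/(360EI) = 270.8/EI
  span PQ: UDL 32: wL³/(24EI) = 790.3/EI
  span QR: UDL 31: wL³/(24EI) = 1371/EI
  relative rotation θ_0 = (1061 + 1371)/EI = 2432/EI
A unit hogging moment at Q produces rotation L₁/(3EI) + L₂/(3EI) = 6.2/EI.
Compatibility: M_Q·(L₁+L₂)/(3EI) = θ_0, giving M_Q = 392.2 kN·m (hogging).
Span QR, ΣM about R: R_Q^{QR}·10.2 = 1613 + 392.2, so R_Q^{QR} = 196.6 kN and R_R = 316.2 − 196.6 = 119.6 kN.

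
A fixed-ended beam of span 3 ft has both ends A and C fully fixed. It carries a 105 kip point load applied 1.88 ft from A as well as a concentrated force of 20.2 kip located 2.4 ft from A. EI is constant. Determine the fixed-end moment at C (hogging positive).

Take the two fixed-end moments M_A, M_C as redundants; the released structure is the simple span AC.
End rotations of the released simple span under the applied load (×1/EI):
  at A: point load 105 at a = 1.88: Pab(L + b)/(6LEI) = 50.6/EI
  at C: point load 105 at a = 1.88: Pab(L + a)/(6LEI) = 59.94/EI
  at A: point load 20.2 at a = 2.4: Pab(L + b)/(6LEI) = 5.818/EI
  at C: point load 20.2 at a = 2.4: Pab(L + a)/(6LEI) = 8.726/EI
  θ_A0 = 56.42/EI,  θ_C0 = 68.67/EI
Flexibility coefficients: a unit moment at one end gives L/(3EI) there and L/(6EI) at the far end, so f₁₁ = f₂₂ = 1/EI and f₁₂ = f₂₁ = 0.5/EI.
Compatibility — zero rotation at each built-in end:
  1 M_A + 0.5 M_C = 56.42
  0.5 M_A + 1 M_C = 68.67
Solving the pair gives M_A = 29.45 kip·ft and M_C = 53.94 kip·ft (hogging).

M_C = 53.94 kip·ft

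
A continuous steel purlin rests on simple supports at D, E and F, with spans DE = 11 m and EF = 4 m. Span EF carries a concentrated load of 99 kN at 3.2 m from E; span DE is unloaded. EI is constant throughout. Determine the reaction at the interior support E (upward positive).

R_E = 23.26 kN

Take M_E as the redundant. Released structure: two simple spans DE and EF with a hinge at E.
Discontinuity in slope at E on the released structure — sum the simple-span end rotations:
  span EF: point load 99 at a = 3.2: Pab(L + b)/(6LEI) = 50.69/EI
  relative rotation θ_0 = (0 + 50.69)/EI = 50.69/EI
A unit hogging moment at E produces rotation L₁/(3EI) + L₂/(3EI) = 5/EI.
Compatibility: M_E·(L₁+L₂)/(3EI) = θ_0, giving M_E = 10.14 kN·m (hogging).
Span DE, ΣM about D with M_E applied at E: R_E^{DE}·11 = 0 + 10.14, so R_E^{DE} = 0.9216 kN and R_D = 0 − 0.9216 = -0.9216 kN.
Span EF, ΣM about F: R_E^{EF}·4 = 79.2 + 10.14, so R_E^{EF} = 22.33 kN and R_F = 99 − 22.33 = 76.67 kN.
R_E = 0.9216 + 22.33 = 23.26 kN.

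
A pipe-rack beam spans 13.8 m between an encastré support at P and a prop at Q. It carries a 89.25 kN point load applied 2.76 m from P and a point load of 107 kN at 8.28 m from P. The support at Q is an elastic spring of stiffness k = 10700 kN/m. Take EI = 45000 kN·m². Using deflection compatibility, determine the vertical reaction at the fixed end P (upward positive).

R_P = 145.3 kN

Choose R_Q as the redundant. The primary structure is the cantilever fixed at P.
Downward deflection at the released point Q due to the loads:
  point load 89.25 at a = 2.76: Pa²(3L − a)/(6EI) = 4378/EI
  point load 107 at a = 8.28: Pa²(3L − a)/(6EI) = 40493/EI
  δ_0 = 44872/EI
Tip deflection under a unit load at Q: L³/(3EI) = 876/EI.
With EI = 45000 kN·m²: δ_0 = 0.99715 m and δ_{QQ} = 0.019467 m/kN.
Compatibility — the spring shortens by R_Q/k under the reaction it provides: δ_0 − R_Q·δ_{QQ} = R_Q/k. With 1/k = 0.000093 m/kN, R_Q = δ_0 / (δ_{QQ} + 1/k) = 0.99715 / (0.019467 + 0.000093) = 50.98 kN.
Vertical equilibrium: R_P = ΣP − R_Q = 196.2 − 50.98 = 145.3 kN.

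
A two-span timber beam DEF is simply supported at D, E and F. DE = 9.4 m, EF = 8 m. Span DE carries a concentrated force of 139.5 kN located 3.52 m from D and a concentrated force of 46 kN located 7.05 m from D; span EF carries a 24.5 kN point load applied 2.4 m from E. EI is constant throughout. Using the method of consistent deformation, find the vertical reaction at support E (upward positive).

R_E = 142.9 kN

Insert a hinge at E; M_E is the redundant, and each span becomes simply supported.
Discontinuity in slope at E on the released structure — sum the simple-span end rotations:
  span DE: point load 139.5 at a = 3.52: Pab(L + a)/(6LEI) = 661.4/EI
  span DE: point load 46 at a = 7.05: Pab(L + a)/(6LEI) = 222.3/EI
  span EF: point load 24.5 at a = 2.4: Pab(L + b)/(6LEI) = 93.3/EI
  relative rotation θ_0 = (883.7 + 93.3)/EI = 977/EI
A unit hogging moment at E produces rotation L₁/(3EI) + L₂/(3EI) = 5.8/EI.
Compatibility: M_E·(L₁+L₂)/(3EI) = θ_0, giving M_E = 168.4 kN·m (hogging).
Span DE, ΣM about D with M_E applied at E: R_E^{DE}·9.4 = 815.3 + 168.4, so R_E^{DE} = 104.7 kN and R_D = 185.5 − 104.7 = 80.84 kN.
Span EF, ΣM about F: R_E^{EF}·8 = 137.2 + 168.4, so R_E^{EF} = 38.21 kN and R_F = 24.5 − 38.21 = -13.71 kN.
R_E = 104.7 + 38.21 = 142.9 kN.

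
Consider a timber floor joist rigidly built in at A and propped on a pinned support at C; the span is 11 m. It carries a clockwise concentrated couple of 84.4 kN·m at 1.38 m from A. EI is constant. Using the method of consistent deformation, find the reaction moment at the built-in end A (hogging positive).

Release the roller at C. Primary structure: cantilever fixed at A.
Deflection at C on the released cantilever, summing each load's contribution:
  clockwise couple 84.4 at a = 1.38: M₀a(2L − a)/(2EI) = 1201/EI
Flexibility coefficient — unit upward force at C: δ_{CC} = L³/(3EI) = 443.7/EI.
The prop prevents deflection at C: R_C = δ_0/δ_{CC} = 1201/443.7 = 2.707 kN.
Moment equilibrium about A: M_A = Σ(load moments about A) − R_C·L = 84.4 − 2.707×11 = 54.63 kN·m.

M_A = 54.63 kN·m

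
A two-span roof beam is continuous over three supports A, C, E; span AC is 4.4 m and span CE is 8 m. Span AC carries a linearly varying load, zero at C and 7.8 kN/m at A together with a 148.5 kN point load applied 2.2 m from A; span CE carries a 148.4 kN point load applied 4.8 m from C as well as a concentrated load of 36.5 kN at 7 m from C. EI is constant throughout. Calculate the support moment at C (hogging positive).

Release continuity at C by inserting a hinge; the redundant is the internal moment M_C. The primary structure is two simply-supported spans AC and CE.
Rotations at C on the released spans (each span's end-slope, ×1/EI):
  span AC: triangular load, peak 7.8: 7w₀L³/(360EI) = 12.92/EI
  span AC: point load 148.5 at a = 2.2: Pab(L + a)/(6LEI) = 179.7/EI
  span CE: point load 148.4 at a = 4.8: Pab(L + b)/(6LEI) = 531.9/EI
  span CE: point load 36.5 at a = 7: Pab(L + b)/(6LEI) = 47.91/EI
  relative rotation θ_0 = (192.6 + 579.8)/EI = 772.4/EI
A unit hogging moment at C produces rotation L₁/(3EI) + L₂/(3EI) = 4.133/EI.
Compatibility: M_C·(L₁+L₂)/(3EI) = θ_0, giving M_C = 186.9 kN·m (hogging).

M_C = 186.9 kN·m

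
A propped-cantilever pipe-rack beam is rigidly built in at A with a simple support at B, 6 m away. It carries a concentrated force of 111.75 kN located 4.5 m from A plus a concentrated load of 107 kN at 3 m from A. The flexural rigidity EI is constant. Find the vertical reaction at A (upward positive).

Remove the prop at B; the released (primary) structure is a cantilever built in at A.
Free-end deflection of the primary structure under the applied loading (downward +):
  point load 111.75 at a = 4.5: Pa²(3L − a)/(6EI) = 5092/EI
  point load 107 at a = 3: Pa²(3L − a)/(6EI) = 2408/EI
  δ_0 = 7499/EI
Flexibility coefficient — unit upward force at B: δ_{BB} = L³/(3EI) = 72/EI.
The prop prevents deflection at B: R_B = δ_0/δ_{BB} = 7499/72 = 104.2 kN.
Vertical equilibrium: R_A = ΣP − R_B = 218.8 − 104.2 = 114.6 kN.

R_A = 114.6 kN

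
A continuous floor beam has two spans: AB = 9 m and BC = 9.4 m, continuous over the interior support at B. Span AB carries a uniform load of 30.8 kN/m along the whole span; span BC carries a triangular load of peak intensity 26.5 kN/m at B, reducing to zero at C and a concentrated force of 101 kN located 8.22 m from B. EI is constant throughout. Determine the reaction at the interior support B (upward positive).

R_B = 291.3 kN

Insert a hinge at B; M_B is the redundant, and each span becomes simply supported.
End slopes at the hinge B, treating each span as simply supported:
  span AB: UDL 30.8: wL³/(24EI) = 935.5/EI
  span BC: triangular load, peak 26.5: w₀L³/(45EI) = 489.1/EI
  span BC: point load 101 at a = 8.22: Pab(L + b)/(6LEI) = 183.8/EI
  relative rotation θ_0 = (935.5 + 672.9)/EI = 1608/EI
A unit hogging moment at B produces rotation L₁/(3EI) + L₂/(3EI) = 6.133/EI.
Compatibility: M_B·(L₁+L₂)/(3EI) = θ_0, giving M_B = 262.2 kN·m (hogging).
Span AB, ΣM about A with M_B applied at B: R_B^{AB}·9 = 1247 + 262.2, so R_B^{AB} = 167.7 kN and R_A = 277.2 − 167.7 = 109.5 kN.
Span BC, ΣM about C: R_B^{BC}·9.4 = 899.7 + 262.2, so R_B^{BC} = 123.6 kN and R_C = 225.6 − 123.6 = 101.9 kN.
R_B = 167.7 + 123.6 = 291.3 kN.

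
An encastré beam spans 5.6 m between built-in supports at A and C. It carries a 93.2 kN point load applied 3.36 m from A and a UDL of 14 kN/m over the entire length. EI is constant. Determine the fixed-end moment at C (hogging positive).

M_C = 111.7 kN·m

Release both end moments; the primary structure is a simply-supported span AC with redundants M_A and M_C.
Simple-span end rotations at A and C under the given loads:
  at A: point load 93.2 at a = 3.36: Pab(L + b)/(6LEI) = 163.7/EI
  at C: point load 93.2 at a = 3.36: Pab(L + a)/(6LEI) = 187.1/EI
  at A: UDL 14: wL³/(24EI) = 102.4/EI
  at C: UDL 14: wL³/(24EI) = 102.4/EI
  θ_A0 = 266.1/EI,  θ_C0 = 289.5/EI
Flexibility coefficients: a unit moment at one end gives L/(3EI) there and L/(6EI) at the far end, so f₁₁ = f₂₂ = 1.867/EI and f₁₂ = f₂₁ = 0.9333/EI.
Compatibility — zero rotation at each built-in end:
  1.867 M_A + 0.9333 M_C = 266.1
  0.9333 M_A + 1.867 M_C = 289.5
Solving the pair gives M_A = 86.69 kN·m and M_C = 111.7 kN·m (hogging).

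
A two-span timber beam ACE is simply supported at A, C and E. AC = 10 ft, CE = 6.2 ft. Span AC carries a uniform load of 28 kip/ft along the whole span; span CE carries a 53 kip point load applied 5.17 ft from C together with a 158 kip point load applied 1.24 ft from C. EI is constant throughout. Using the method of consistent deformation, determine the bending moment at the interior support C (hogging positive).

Insert a hinge at C; M_C is the redundant, and each span becomes simply supported.
Discontinuity in slope at C on the released structure — sum the simple-span end rotations:
  span AC: UDL 28: wL³/(24EI) = 1167/EI
  span CE: point load 53 at a = 5.17: Pab(L + b)/(6LEI) = 54.85/EI
  span CE: point load 158 at a = 1.24: Pab(L + b)/(6LEI) = 291.5/EI
  relative rotation θ_0 = (1167 + 346.4)/EI = 1513/EI
A unit hogging moment at C produces rotation L₁/(3EI) + L₂/(3EI) = 5.4/EI.
Compatibility: M_C·(L₁+L₂)/(3EI) = θ_0, giving M_C = 280.2 kip·ft (hogging).

M_C = 280.2 kip·ft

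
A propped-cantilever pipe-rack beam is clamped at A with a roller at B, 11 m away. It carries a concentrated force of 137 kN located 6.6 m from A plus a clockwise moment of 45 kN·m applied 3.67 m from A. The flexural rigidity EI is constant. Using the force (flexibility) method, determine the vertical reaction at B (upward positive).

R_B = 62.6 kN

Take the reaction at B as the redundant and release it; the primary structure is a cantilever fixed at A.
Free-end deflection of the primary structure under the applied loading (downward +):
  point load 137 at a = 6.6: Pa²(3L − a)/(6EI) = 26258/EI
  clockwise couple 45 at a = 3.67: M₀a(2L − a)/(2EI) = 1514/EI
  δ_0 = 27772/EI
Flexibility coefficient — unit upward force at B: δ_{BB} = L³/(3EI) = 443.7/EI.
The prop prevents deflection at B: R_B = δ_0/δ_{BB} = 27772/443.7 = 62.6 kN.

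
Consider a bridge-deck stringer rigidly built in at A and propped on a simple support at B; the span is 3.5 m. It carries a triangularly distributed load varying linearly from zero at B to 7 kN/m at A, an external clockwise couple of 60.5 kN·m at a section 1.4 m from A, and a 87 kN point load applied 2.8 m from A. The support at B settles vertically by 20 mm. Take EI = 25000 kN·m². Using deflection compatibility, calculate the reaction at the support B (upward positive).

Choose R_B as the redundant. The primary structure is the cantilever fixed at A.
Free-end deflection of the primary structure under the applied loading (downward +):
  triangular load, peak 7 at the fixed end: w₀L⁴/(30EI) = 35.01/EI
  clockwise couple 60.5 at a = 1.4: M₀a(2L − a)/(2EI) = 237.2/EI
  point load 87 at a = 2.8: Pa²(3L − a)/(6EI) = 875.3/EI
  δ_0 = 1148/EI
Flexibility coefficient — unit upward force at B: δ_{BB} = L³/(3EI) = 14.29/EI.
With EI = 25000 kN·m²: δ_0 = 0.0459 m and δ_{BB} = 0.000572 m/kN.
Compatibility — the beam at B must follow the support down by 0.02 m: δ_0 − R_B·δ_{BB} = 0.02, so R_B = (0.0459 − 0.02)/0.000572 = 45.31 kN.

R_B = 45.31 kN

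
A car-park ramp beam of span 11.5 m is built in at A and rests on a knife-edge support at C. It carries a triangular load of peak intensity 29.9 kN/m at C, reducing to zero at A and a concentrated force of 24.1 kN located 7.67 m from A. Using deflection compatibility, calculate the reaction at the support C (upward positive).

Take the reaction at C as the redundant and release it; the primary structure is a cantilever fixed at A.
Primary-structure tip deflection at C by superposition:
  triangular load, peak 29.9 at the free end: 11w₀L⁴/(120EI) = 47937/EI
  point load 24.1 at a = 7.67: Pa²(3L − a)/(6EI) = 6340/EI
  δ_0 = 54277/EI
Flexibility coefficient — unit upward force at C: δ_{CC} = L³/(3EI) = 507/EI.
Compatibility at C: δ_0 − R_C·δ_{CC} = 0, so R_C = 54277/507 = 107.1 kN.

R_C = 107.1 kN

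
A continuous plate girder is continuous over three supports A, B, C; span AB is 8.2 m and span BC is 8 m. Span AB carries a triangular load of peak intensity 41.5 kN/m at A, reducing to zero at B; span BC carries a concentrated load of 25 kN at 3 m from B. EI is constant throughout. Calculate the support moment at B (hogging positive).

M_B = 101.2 kN·m

Take M_B as the redundant. Released structure: two simple spans AB and BC with a hinge at B.
Rotations at B on the released spans (each span's end-slope, ×1/EI):
  span AB: triangular load, peak 41.5: 7w₀L³/(360EI) = 444.9/EI
  span BC: point load 25 at a = 3: Pab(L + b)/(6LEI) = 101.6/EI
  relative rotation θ_0 = (444.9 + 101.6)/EI = 546.5/EI
A unit hogging moment at B produces rotation L₁/(3EI) + L₂/(3EI) = 5.4/EI.
Compatibility: M_B·(L₁+L₂)/(3EI) = θ_0, giving M_B = 101.2 kN·m (hogging).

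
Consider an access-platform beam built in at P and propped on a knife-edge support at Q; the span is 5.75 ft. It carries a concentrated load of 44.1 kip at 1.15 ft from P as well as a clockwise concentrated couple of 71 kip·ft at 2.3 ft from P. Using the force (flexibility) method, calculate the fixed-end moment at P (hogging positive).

Take the reaction at Q as the redundant and release it; the primary structure is a cantilever fixed at P.
Free-end deflection of the primary structure under the applied loading (downward +):
  point load 44.1 at a = 1.15: Pa²(3L − a)/(6EI) = 156.5/EI
  clockwise couple 71 at a = 2.3: M₀a(2L − a)/(2EI) = 751.2/EI
  δ_0 = 907.7/EI
Flexibility coefficient — unit upward force at Q: δ_{QQ} = L³/(3EI) = 63.37/EI.
Compatibility at Q: δ_0 − R_Q·δ_{QQ} = 0, so R_Q = 907.7/63.37 = 14.32 kip.
Moment equilibrium about P: M_P = Σ(load moments about P) − R_Q·L = 121.7 − 14.32×5.75 = 39.35 kip·ft.

M_P = 39.35 kip·ft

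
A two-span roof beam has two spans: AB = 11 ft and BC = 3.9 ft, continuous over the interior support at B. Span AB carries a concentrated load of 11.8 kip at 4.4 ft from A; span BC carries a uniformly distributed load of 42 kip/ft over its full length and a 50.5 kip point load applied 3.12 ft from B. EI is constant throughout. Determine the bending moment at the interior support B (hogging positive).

Release continuity at B by inserting a hinge; the redundant is the internal moment M_B. The primary structure is two simply-supported spans AB and BC.
End slopes at the hinge B, treating each span as simply supported:
  span AB: point load 11.8 at a = 4.4: Pab(L + a)/(6LEI) = 79.96/EI
  span BC: UDL 42: wL³/(24EI) = 103.8/EI
  span BC: point load 50.5 at a = 3.12: Pab(L + b)/(6LEI) = 24.58/EI
  relative rotation θ_0 = (79.96 + 128.4)/EI = 208.3/EI
A unit hogging moment at B produces rotation L₁/(3EI) + L₂/(3EI) = 4.967/EI.
Compatibility: M_B·(L₁+L₂)/(3EI) = θ_0, giving M_B = 41.95 kip·ft (hogging).

M_B = 41.95 kip·ft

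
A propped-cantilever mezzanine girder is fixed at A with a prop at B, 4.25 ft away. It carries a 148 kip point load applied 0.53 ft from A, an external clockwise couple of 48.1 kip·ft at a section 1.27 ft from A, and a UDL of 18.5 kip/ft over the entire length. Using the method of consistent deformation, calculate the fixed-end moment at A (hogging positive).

Choose R_B as the redundant. The primary structure is the cantilever fixed at A.
Deflection at B on the released cantilever, summing each load's contribution:
  point load 148 at a = 0.53: Pa²(3L − a)/(6EI) = 84.67/EI
  clockwise couple 48.1 at a = 1.27: M₀a(2L − a)/(2EI) = 220.8/EI
  UDL 18.5: wL⁴/(8EI) = 754.5/EI
  δ_0 = 1060/EI
Flexibility coefficient — unit upward force at B: δ_{BB} = L³/(3EI) = 25.59/EI.
Compatibility at B: δ_0 − R_B·δ_{BB} = 0, so R_B = 1060/25.59 = 41.42 kip.
Moment equilibrium about A: M_A = Σ(load moments about A) − R_B·L = 293.6 − 41.42×4.25 = 117.6 kip·ft.

M_A = 117.6 kip·ft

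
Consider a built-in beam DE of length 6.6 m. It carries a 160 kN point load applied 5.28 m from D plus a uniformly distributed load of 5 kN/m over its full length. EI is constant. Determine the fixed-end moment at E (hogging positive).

Take the two fixed-end moments M_D, M_E as redundants; the released structure is the simple span DE.
Simple-span end rotations at D and E under the given loads:
  at D: point load 160 at a = 5.28: Pab(L + b)/(6LEI) = 223/EI
  at E: point load 160 at a = 5.28: Pab(L + a)/(6LEI) = 334.5/EI
  at D: UDL 5: wL³/(24EI) = 59.9/EI
  at E: UDL 5: wL³/(24EI) = 59.9/EI
  θ_D0 = 282.9/EI,  θ_E0 = 394.4/EI
Flexibility coefficients: a unit moment at one end gives L/(3EI) there and L/(6EI) at the far end, so f₁₁ = f₂₂ = 2.2/EI and f₁₂ = f₂₁ = 1.1/EI.
Compatibility — zero rotation at each built-in end:
  2.2 M_D + 1.1 M_E = 282.9
  1.1 M_D + 2.2 M_E = 394.4
Solving the pair gives M_D = 51.94 kN·m and M_E = 153.3 kN·m (hogging).

M_E = 153.3 kN·m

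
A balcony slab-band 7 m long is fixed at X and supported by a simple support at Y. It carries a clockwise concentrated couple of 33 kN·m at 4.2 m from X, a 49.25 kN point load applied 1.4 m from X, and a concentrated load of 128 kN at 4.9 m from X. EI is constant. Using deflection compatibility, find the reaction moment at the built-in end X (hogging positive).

M_X = 163.4 kN·m

Choose R_Y as the redundant. The primary structure is the cantilever fixed at X.
Free-end deflection of the primary structure under the applied loading (downward +):
  clockwise couple 33 at a = 4.2: M₀a(2L − a)/(2EI) = 679.1/EI
  point load 49.25 at a = 1.4: Pa²(3L − a)/(6EI) = 315.3/EI
  point load 128 at a = 4.9: Pa²(3L − a)/(6EI) = 8247/EI
  δ_0 = 9241/EI
Tip deflection under a unit load at Y: L³/(3EI) = 114.3/EI.
Compatibility at Y: δ_0 − R_Y·δ_{YY} = 0, so R_Y = 9241/114.3 = 80.83 kN.
Moment equilibrium about X: M_X = Σ(load moments about X) − R_Y·L = 729.1 − 80.83×7 = 163.4 kN·m.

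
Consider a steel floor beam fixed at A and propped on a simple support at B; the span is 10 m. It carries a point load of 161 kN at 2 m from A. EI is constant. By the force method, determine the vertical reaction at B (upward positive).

Release the roller at B. Primary structure: cantilever fixed at A.
Deflection at B on the released cantilever, summing each load's contribution:
  point load 161 at a = 2: Pa²(3L − a)/(6EI) = 3005/EI
Flexibility coefficient — unit upward force at B: δ_{BB} = L³/(3EI) = 333.3/EI.
The prop prevents deflection at B: R_B = δ_0/δ_{BB} = 3005/333.3 = 9.016 kN.

R_B = 9.016 kN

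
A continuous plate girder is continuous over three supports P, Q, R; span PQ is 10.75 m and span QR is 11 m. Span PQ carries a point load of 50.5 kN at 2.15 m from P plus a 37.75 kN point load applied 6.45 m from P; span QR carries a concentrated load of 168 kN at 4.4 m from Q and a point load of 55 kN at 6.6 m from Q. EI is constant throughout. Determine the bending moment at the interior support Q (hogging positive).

M_Q = 295.1 kN·m

Insert a hinge at Q; M_Q is the redundant, and each span becomes simply supported.
Rotations at Q on the released spans (each span's end-slope, ×1/EI):
  span PQ: point load 50.5 at a = 2.15: Pab(L + a)/(6LEI) = 186.7/EI
  span PQ: point load 37.75 at a = 6.45: Pab(L + a)/(6LEI) = 279.2/EI
  span QR: point load 168 at a = 4.4: Pab(L + b)/(6LEI) = 1301/EI
  span QR: point load 55 at a = 6.6: Pab(L + b)/(6LEI) = 372.7/EI
  relative rotation θ_0 = (465.9 + 1674)/EI = 2140/EI
A unit hogging moment at Q produces rotation L₁/(3EI) + L₂/(3EI) = 7.25/EI.
Slope continuity at Q: θ_0 = M_Q·7.25/EI, so M_Q = 2140/7.25 = 295.1 kN·m (hogging).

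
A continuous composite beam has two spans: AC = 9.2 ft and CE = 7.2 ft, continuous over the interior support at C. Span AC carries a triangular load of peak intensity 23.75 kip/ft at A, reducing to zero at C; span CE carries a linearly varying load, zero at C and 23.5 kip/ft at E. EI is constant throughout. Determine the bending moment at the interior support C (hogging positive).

Release continuity at C by inserting a hinge; the redundant is the internal moment M_C. The primary structure is two simply-supported spans AC and CE.
End slopes at the hinge C, treating each span as simply supported:
  span AC: triangular load, peak 23.75: 7w₀L³/(360EI) = 359.6/EI
  span CE: triangular load, peak 23.5: 7w₀L³/(360EI) = 170.6/EI
  relative rotation θ_0 = (359.6 + 170.6)/EI = 530.2/EI
A unit hogging moment at C produces rotation L₁/(3EI) + L₂/(3EI) = 5.467/EI.
Slope continuity at C: θ_0 = M_C·5.467/EI, so M_C = 530.2/5.467 = 96.98 kip·ft (hogging).

M_C = 96.98 kip·ft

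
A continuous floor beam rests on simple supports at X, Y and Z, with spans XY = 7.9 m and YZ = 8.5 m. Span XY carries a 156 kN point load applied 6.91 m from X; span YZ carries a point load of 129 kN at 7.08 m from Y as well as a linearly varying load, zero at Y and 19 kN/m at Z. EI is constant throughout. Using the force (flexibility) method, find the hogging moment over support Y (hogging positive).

Take M_Y as the redundant. Released structure: two simple spans XY and YZ with a hinge at Y.
End slopes at the hinge Y, treating each span as simply supported:
  span XY: point load 156 at a = 6.91: Pab(L + a)/(6LEI) = 333.4/EI
  span YZ: point load 129 at a = 7.08: Pab(L + b)/(6LEI) = 252.3/EI
  span YZ: triangular load, peak 19: 7w₀L³/(360EI) = 226.9/EI
  relative rotation θ_0 = (333.4 + 479.1)/EI = 812.6/EI
A unit hogging moment at Y produces rotation L₁/(3EI) + L₂/(3EI) = 5.467/EI.
Slope continuity at Y: θ_0 = M_Y·5.467/EI, so M_Y = 812.6/5.467 = 148.6 kN·m (hogging).

M_Y = 148.6 kN·m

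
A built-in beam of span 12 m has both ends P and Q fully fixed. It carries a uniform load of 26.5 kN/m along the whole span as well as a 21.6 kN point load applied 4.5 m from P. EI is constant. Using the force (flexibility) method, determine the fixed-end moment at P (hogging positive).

M_P = 356 kN·m

Take the two fixed-end moments M_P, M_Q as redundants; the released structure is the simple span PQ.
On the primary (simply-supported) span, the end slopes from the loading are:
  at P: UDL 26.5: wL³/(24EI) = 1908/EI
  at Q: UDL 26.5: wL³/(24EI) = 1908/EI
  at P: point load 21.6 at a = 4.5: Pab(L + b)/(6LEI) = 197.4/EI
  at Q: point load 21.6 at a = 4.5: Pab(L + a)/(6LEI) = 167.1/EI
  θ_P0 = 2105/EI,  θ_Q0 = 2075/EI
Flexibility coefficients: a unit moment at one end gives L/(3EI) there and L/(6EI) at the far end, so f₁₁ = f₂₂ = 4/EI and f₁₂ = f₂₁ = 2/EI.
Compatibility — zero rotation at each built-in end:
  4 M_P + 2 M_Q = 2105
  2 M_P + 4 M_Q = 2075
Solving the pair gives M_P = 356 kN·m and M_Q = 340.8 kN·m (hogging).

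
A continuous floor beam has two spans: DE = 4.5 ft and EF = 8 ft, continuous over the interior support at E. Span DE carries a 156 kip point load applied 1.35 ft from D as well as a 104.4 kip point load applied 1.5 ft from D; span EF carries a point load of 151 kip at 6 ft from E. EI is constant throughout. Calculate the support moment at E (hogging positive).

Take M_E as the redundant. Released structure: two simple spans DE and EF with a hinge at E.
Discontinuity in slope at E on the released structure — sum the simple-span end rotations:
  span DE: point load 156 at a = 1.35: Pab(L + a)/(6LEI) = 143.7/EI
  span DE: point load 104.4 at a = 1.5: Pab(L + a)/(6LEI) = 104.4/EI
  span EF: point load 151 at a = 6: Pab(L + b)/(6LEI) = 377.5/EI
  relative rotation θ_0 = (248.1 + 377.5)/EI = 625.6/EI
A unit hogging moment at E produces rotation L₁/(3EI) + L₂/(3EI) = 4.167/EI.
Compatibility: M_E·(L₁+L₂)/(3EI) = θ_0, giving M_E = 150.2 kip·ft (hogging).

M_E = 150.2 kip·ft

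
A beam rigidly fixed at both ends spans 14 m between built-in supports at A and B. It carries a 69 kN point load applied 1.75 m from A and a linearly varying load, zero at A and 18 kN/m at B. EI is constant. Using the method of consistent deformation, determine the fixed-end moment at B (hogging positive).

Take the two fixed-end moments M_A, M_B as redundants; the released structure is the simple span AB.
End rotations of the released simple span under the applied load (×1/EI):
  at A: point load 69 at a = 1.75: Pab(L + b)/(6LEI) = 462.2/EI
  at B: point load 69 at a = 1.75: Pab(L + a)/(6LEI) = 277.3/EI
  at A: triangular load, peak 18: 7w₀L³/(360EI) = 960.4/EI
  at B: triangular load, peak 18: w₀L³/(45EI) = 1098/EI
  θ_A0 = 1423/EI,  θ_B0 = 1375/EI
Flexibility coefficients: a unit moment at one end gives L/(3EI) there and L/(6EI) at the far end, so f₁₁ = f₂₂ = 4.667/EI and f₁₂ = f₂₁ = 2.333/EI.
Compatibility — zero rotation at each built-in end:
  4.667 M_A + 2.333 M_B = 1423
  2.333 M_A + 4.667 M_B = 1375
Solving the pair gives M_A = 210 kN·m and M_B = 189.6 kN·m (hogging).

M_B = 189.6 kN·m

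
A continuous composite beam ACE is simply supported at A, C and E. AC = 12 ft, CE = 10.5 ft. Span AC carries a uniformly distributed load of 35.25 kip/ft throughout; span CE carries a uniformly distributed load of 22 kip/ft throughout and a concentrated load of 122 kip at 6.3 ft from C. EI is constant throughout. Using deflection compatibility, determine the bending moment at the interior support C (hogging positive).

Take M_C as the redundant. Released structure: two simple spans AC and CE with a hinge at C.
End slopes at the hinge C, treating each span as simply supported:
  span AC: UDL 35.25: wL³/(24EI) = 2538/EI
  span CE: UDL 22: wL³/(24EI) = 1061/EI
  span CE: point load 122 at a = 6.3: Pab(L + b)/(6LEI) = 753.2/EI
  relative rotation θ_0 = (2538 + 1814)/EI = 4352/EI
A unit hogging moment at C produces rotation L₁/(3EI) + L₂/(3EI) = 7.5/EI.
Slope continuity at C: θ_0 = M_C·7.5/EI, so M_C = 4352/7.5 = 580.3 kip·ft (hogging).

M_C = 580.3 kip·ft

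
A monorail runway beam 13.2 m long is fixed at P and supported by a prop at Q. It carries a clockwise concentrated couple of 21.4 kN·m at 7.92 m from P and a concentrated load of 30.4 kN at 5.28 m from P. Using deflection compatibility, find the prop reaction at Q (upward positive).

Release the roller at Q. Primary structure: cantilever fixed at P.
Deflection at Q on the released cantilever, summing each load's contribution:
  clockwise couple 21.4 at a = 7.92: M₀a(2L − a)/(2EI) = 1566/EI
  point load 30.4 at a = 5.28: Pa²(3L − a)/(6EI) = 4848/EI
  δ_0 = 6414/EI
Flexibility coefficient — unit upward force at Q: δ_{QQ} = L³/(3EI) = 766.7/EI.
The prop prevents deflection at Q: R_Q = δ_0/δ_{QQ} = 6414/766.7 = 8.366 kN.

R_Q = 8.366 kN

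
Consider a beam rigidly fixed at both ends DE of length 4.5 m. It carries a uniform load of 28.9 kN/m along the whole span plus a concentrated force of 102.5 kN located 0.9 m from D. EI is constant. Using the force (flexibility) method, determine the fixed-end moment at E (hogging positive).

M_E = 63.53 kN·m

Release both end moments; the primary structure is a simply-supported span DE with redundants M_D and M_E.
Simple-span end rotations at D and E under the given loads:
  at D: UDL 28.9: wL³/(24EI) = 109.7/EI
  at E: UDL 28.9: wL³/(24EI) = 109.7/EI
  at D: point load 102.5 at a = 0.9: Pab(L + b)/(6LEI) = 99.63/EI
  at E: point load 102.5 at a = 0.9: Pab(L + a)/(6LEI) = 66.42/EI
  θ_D0 = 209.4/EI,  θ_E0 = 176.1/EI
Flexibility coefficients: a unit moment at one end gives L/(3EI) there and L/(6EI) at the far end, so f₁₁ = f₂₂ = 1.5/EI and f₁₂ = f₂₁ = 0.75/EI.
Compatibility — zero rotation at each built-in end:
  1.5 M_D + 0.75 M_E = 209.4
  0.75 M_D + 1.5 M_E = 176.1
Solving the pair gives M_D = 107.8 kN·m and M_E = 63.53 kN·m (hogging).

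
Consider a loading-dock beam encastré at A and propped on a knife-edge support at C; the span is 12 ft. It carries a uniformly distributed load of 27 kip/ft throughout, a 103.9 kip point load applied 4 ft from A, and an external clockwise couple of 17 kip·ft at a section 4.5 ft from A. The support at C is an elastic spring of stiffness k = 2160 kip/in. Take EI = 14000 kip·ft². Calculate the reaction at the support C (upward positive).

R_C = 138.1 kip

Choose R_C as the redundant. The primary structure is the cantilever fixed at A.
Deflection at C on the released cantilever, summing each load's contribution:
  UDL 27: wL⁴/(8EI) = 69984/EI
  point load 103.9 at a = 4: Pa²(3L − a)/(6EI) = 8866/EI
  clockwise couple 17 at a = 4.5: M₀a(2L − a)/(2EI) = 745.9/EI
  δ_0 = 79596/EI
Flexibility coefficient — unit upward force at C: δ_{CC} = L³/(3EI) = 576/EI.
With EI = 14000 kip·ft²: δ_0 = 5.6854 ft and δ_{CC} = 0.041143 ft/kip.
Compatibility — the spring shortens by R_C/k under the reaction it provides: δ_0 − R_C·δ_{CC} = R_C/k. With 1/k = 1/(2160×12) ft/kip = 0.000039 ft/kip, R_C = δ_0 / (δ_{CC} + 1/k) = 5.6854 / (0.041143 + 0.000039) = 138.1 kip.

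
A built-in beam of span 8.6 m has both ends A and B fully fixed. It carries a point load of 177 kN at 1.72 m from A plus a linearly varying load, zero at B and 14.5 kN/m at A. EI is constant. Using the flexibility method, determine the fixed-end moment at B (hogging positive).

M_B = 84.46 kN·m

Take the two fixed-end moments M_A, M_B as redundants; the released structure is the simple span AB.
On the primary (simply-supported) span, the end slopes from the loading are:
  at A: point load 177 at a = 1.72: Pab(L + b)/(6LEI) = 628.4/EI
  at B: point load 177 at a = 1.72: Pab(L + a)/(6LEI) = 418.9/EI
  at A: triangular load, peak 14.5: w₀L³/(45EI) = 205/EI
  at B: triangular load, peak 14.5: 7w₀L³/(360EI) = 179.3/EI
  θ_A0 = 833.3/EI,  θ_B0 = 598.2/EI
Flexibility coefficients: a unit moment at one end gives L/(3EI) there and L/(6EI) at the far end, so f₁₁ = f₂₂ = 2.867/EI and f₁₂ = f₂₁ = 1.433/EI.
Compatibility — zero rotation at each built-in end:
  2.867 M_A + 1.433 M_B = 833.3
  1.433 M_A + 2.867 M_B = 598.2
Solving the pair gives M_A = 248.5 kN·m and M_B = 84.46 kN·m (hogging).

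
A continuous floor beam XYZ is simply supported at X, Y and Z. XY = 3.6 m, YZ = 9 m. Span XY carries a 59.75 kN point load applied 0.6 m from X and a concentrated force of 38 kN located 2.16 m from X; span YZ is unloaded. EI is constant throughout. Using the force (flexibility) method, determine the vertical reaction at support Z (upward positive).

Release continuity at Y by inserting a hinge; the redundant is the internal moment M_Y. The primary structure is two simply-supported spans XY and YZ.
Discontinuity in slope at Y on the released structure — sum the simple-span end rotations:
  span XY: point load 59.75 at a = 0.6: Pab(L + a)/(6LEI) = 20.91/EI
  span XY: point load 38 at a = 2.16: Pab(L + a)/(6LEI) = 31.52/EI
  relative rotation θ_0 = (52.43 + 0)/EI = 52.43/EI
A unit hogging moment at Y produces rotation L₁/(3EI) + L₂/(3EI) = 4.2/EI.
Slope continuity at Y: θ_0 = M_Y·4.2/EI, so M_Y = 52.43/4.2 = 12.48 kN·m (hogging).
Span YZ, ΣM about Z: R_Y^{YZ}·9 = 0 + 12.48, so R_Y^{YZ} = 1.387 kN and R_Z = 0 − 1.387 = -1.387 kN.

R_Z = -1.387 kN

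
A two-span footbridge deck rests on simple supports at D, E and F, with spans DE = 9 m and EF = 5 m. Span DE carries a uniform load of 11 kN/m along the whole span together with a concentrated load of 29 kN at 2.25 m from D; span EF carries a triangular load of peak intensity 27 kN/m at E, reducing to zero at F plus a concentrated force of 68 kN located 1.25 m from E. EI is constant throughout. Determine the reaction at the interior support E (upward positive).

Take M_E as the redundant. Released structure: two simple spans DE and EF with a hinge at E.
Discontinuity in slope at E on the released structure — sum the simple-span end rotations:
  span DE: UDL 11: wL³/(24EI) = 334.1/EI
  span DE: point load 29 at a = 2.25: Pab(L + a)/(6LEI) = 91.76/EI
  span EF: triangular load, peak 27: w₀L³/(45EI) = 75/EI
  span EF: point load 68 at a = 1.25: Pab(L + b)/(6LEI) = 92.97/EI
  relative rotation θ_0 = (425.9 + 168)/EI = 593.9/EI
A unit hogging moment at E produces rotation L₁/(3EI) + L₂/(3EI) = 4.667/EI.
Compatibility: M_E·(L₁+L₂)/(3EI) = θ_0, giving M_E = 127.3 kN·m (hogging).
Span DE, ΣM about D with M_E applied at E: R_E^{DE}·9 = 510.8 + 127.3, so R_E^{DE} = 70.89 kN and R_D = 128 − 70.89 = 57.11 kN.
Span EF, ΣM about F: R_E^{EF}·5 = 480 + 127.3, so R_E^{EF} = 121.5 kN and R_F = 135.5 − 121.5 = 14.05 kN.
R_E = 70.89 + 121.5 = 192.3 kN.

R_E = 192.3 kN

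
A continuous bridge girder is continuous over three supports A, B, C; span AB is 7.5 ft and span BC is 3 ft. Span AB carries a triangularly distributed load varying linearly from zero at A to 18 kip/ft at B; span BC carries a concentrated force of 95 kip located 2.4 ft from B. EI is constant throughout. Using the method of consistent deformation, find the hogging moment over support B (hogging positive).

Take M_B as the redundant. Released structure: two simple spans AB and BC with a hinge at B.
End slopes at the hinge B, treating each span as simply supported:
  span AB: triangular load, peak 18: w₀L³/(45EI) = 168.8/EI
  span BC: point load 95 at a = 2.4: Pab(L + b)/(6LEI) = 27.36/EI
  relative rotation θ_0 = (168.8 + 27.36)/EI = 196.1/EI
A unit hogging moment at B produces rotation L₁/(3EI) + L₂/(3EI) = 3.5/EI.
Slope continuity at B: θ_0 = M_B·3.5/EI, so M_B = 196.1/3.5 = 56.03 kip·ft (hogging).

M_B = 56.03 kip·ft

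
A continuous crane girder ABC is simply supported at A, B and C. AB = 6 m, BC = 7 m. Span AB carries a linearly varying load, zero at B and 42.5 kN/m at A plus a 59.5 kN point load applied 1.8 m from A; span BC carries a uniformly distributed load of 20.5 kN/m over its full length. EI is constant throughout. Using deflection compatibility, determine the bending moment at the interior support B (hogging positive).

Take M_B as the redundant. Released structure: two simple spans AB and BC with a hinge at B.
Rotations at B on the released spans (each span's end-slope, ×1/EI):
  span AB: triangular load, peak 42.5: 7w₀L³/(360EI) = 178.5/EI
  span AB: point load 59.5 at a = 1.8: Pab(L + a)/(6LEI) = 97.46/EI
  span BC: UDL 20.5: wL³/(24EI) = 293/EI
  relative rotation θ_0 = (276 + 293)/EI = 568.9/EI
A unit hogging moment at B produces rotation L₁/(3EI) + L₂/(3EI) = 4.333/EI.
Compatibility: M_B·(L₁+L₂)/(3EI) = θ_0, giving M_B = 131.3 kN·m (hogging).

M_B = 131.3 kN·m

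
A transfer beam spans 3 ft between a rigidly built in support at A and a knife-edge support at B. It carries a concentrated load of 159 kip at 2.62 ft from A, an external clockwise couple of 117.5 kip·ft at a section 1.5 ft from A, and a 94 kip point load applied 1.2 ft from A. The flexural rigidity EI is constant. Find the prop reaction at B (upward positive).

Release the roller at B. Primary structure: cantilever fixed at A.
Downward deflection at the released point B due to the loads:
  point load 159 at a = 2.62: Pa²(3L − a)/(6EI) = 1161/EI
  clockwise couple 117.5 at a = 1.5: M₀a(2L − a)/(2EI) = 396.6/EI
  point load 94 at a = 1.2: Pa²(3L − a)/(6EI) = 176/EI
  δ_0 = 1733/EI
Flexibility coefficient — unit upward force at B: δ_{BB} = L³/(3EI) = 9/EI.
The prop prevents deflection at B: R_B = δ_0/δ_{BB} = 1733/9 = 192.6 kip.

R_B = 192.6 kip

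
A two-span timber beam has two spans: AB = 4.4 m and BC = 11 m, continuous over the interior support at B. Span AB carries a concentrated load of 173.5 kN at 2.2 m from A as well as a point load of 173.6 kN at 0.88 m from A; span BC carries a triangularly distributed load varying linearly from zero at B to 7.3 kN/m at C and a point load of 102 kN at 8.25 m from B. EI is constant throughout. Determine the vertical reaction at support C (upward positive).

Take M_B as the redundant. Released structure: two simple spans AB and BC with a hinge at B.
End slopes at the hinge B, treating each span as simply supported:
  span AB: point load 173.5 at a = 2.2: Pab(L + a)/(6LEI) = 209.9/EI
  span AB: point load 173.6 at a = 0.88: Pab(L + a)/(6LEI) = 107.5/EI
  span BC: triangular load, peak 7.3: 7w₀L³/(360EI) = 188.9/EI
  span BC: point load 102 at a = 8.25: Pab(L + b)/(6LEI) = 482.1/EI
  relative rotation θ_0 = (317.5 + 671)/EI = 988.5/EI
A unit hogging moment at B produces rotation L₁/(3EI) + L₂/(3EI) = 5.133/EI.
Slope continuity at B: θ_0 = M_B·5.133/EI, so M_B = 988.5/5.133 = 192.6 kN·m (hogging).
Span BC, ΣM about C: R_B^{BC}·11 = 427.7 + 192.6, so R_B^{BC} = 56.39 kN and R_C = 142.2 − 56.39 = 85.76 kN.

R_C = 85.76 kN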